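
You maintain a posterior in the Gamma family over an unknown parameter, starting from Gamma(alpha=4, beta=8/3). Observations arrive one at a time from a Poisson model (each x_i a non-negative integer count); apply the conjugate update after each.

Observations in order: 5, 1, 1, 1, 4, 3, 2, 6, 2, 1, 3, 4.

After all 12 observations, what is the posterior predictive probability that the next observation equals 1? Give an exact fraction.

obs 1: x=5 → posterior Gamma(9, 11/3)
obs 2: x=1 → posterior Gamma(10, 14/3)
obs 3: x=1 → posterior Gamma(11, 17/3)
obs 4: x=1 → posterior Gamma(12, 20/3)
obs 5: x=4 → posterior Gamma(16, 23/3)
obs 6: x=3 → posterior Gamma(19, 26/3)
obs 7: x=2 → posterior Gamma(21, 29/3)
obs 8: x=6 → posterior Gamma(27, 32/3)
obs 9: x=2 → posterior Gamma(29, 35/3)
obs 10: x=1 → posterior Gamma(30, 38/3)
obs 11: x=3 → posterior Gamma(33, 41/3)
obs 12: x=4 → posterior Gamma(37, 44/3)

712971235472913232126957612910184700517671495014717935063138304/3465122572092046296464724059395298458186535561070143621795409889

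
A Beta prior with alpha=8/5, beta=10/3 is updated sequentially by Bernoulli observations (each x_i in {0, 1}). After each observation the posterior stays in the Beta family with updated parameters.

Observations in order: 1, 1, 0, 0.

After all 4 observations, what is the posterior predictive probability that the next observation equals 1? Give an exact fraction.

27/67

obs 1: x=1 → posterior Beta(13/5, 10/3)
obs 2: x=1 → posterior Beta(18/5, 10/3)
obs 3: x=0 → posterior Beta(18/5, 13/3)
obs 4: x=0 → posterior Beta(18/5, 16/3)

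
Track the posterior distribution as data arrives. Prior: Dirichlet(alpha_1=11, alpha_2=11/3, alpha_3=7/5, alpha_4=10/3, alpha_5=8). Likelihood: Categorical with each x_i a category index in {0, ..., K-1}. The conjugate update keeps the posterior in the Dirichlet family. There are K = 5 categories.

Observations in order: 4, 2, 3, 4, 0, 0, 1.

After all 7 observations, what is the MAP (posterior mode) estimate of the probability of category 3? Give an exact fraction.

50/441

obs 1: x=4 → posterior Dirichlet(11, 11/3, 7/5, 10/3, 9)
obs 2: x=2 → posterior Dirichlet(11, 11/3, 12/5, 10/3, 9)
obs 3: x=3 → posterior Dirichlet(11, 11/3, 12/5, 13/3, 9)
obs 4: x=4 → posterior Dirichlet(11, 11/3, 12/5, 13/3, 10)
obs 5: x=0 → posterior Dirichlet(12, 11/3, 12/5, 13/3, 10)
obs 6: x=0 → posterior Dirichlet(13, 11/3, 12/5, 13/3, 10)
obs 7: x=1 → posterior Dirichlet(13, 14/3, 12/5, 13/3, 10)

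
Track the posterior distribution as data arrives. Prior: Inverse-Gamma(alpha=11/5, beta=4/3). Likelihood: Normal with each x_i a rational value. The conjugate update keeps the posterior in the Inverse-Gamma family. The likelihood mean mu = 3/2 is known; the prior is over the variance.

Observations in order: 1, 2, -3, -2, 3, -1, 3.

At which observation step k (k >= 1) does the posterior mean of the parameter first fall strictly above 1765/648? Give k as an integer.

k = 3

obs 1: x=1 → posterior Inverse-Gamma(27/10, 35/24)
obs 2: x=2 → posterior Inverse-Gamma(16/5, 19/12)
obs 3: x=-3 → posterior Inverse-Gamma(37/10, 281/24)
obs 4: x=-2 → posterior Inverse-Gamma(21/5, 107/6)
obs 5: x=3 → posterior Inverse-Gamma(47/10, 455/24)
obs 6: x=-1 → posterior Inverse-Gamma(26/5, 265/12)
obs 7: x=3 → posterior Inverse-Gamma(57/10, 557/24)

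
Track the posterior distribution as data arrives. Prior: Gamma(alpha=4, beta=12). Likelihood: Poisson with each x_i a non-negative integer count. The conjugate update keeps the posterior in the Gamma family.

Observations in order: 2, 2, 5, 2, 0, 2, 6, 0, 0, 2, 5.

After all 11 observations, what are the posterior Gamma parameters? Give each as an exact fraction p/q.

obs 1: x=2 → posterior Gamma(6, 13)
obs 2: x=2 → posterior Gamma(8, 14)
obs 3: x=5 → posterior Gamma(13, 15)
obs 4: x=2 → posterior Gamma(15, 16)
obs 5: x=0 → posterior Gamma(15, 17)
obs 6: x=2 → posterior Gamma(17, 18)
obs 7: x=6 → posterior Gamma(23, 19)
obs 8: x=0 → posterior Gamma(23, 20)
obs 9: x=0 → posterior Gamma(23, 21)
obs 10: x=2 → posterior Gamma(25, 22)
obs 11: x=5 → posterior Gamma(30, 23)

alpha=30, beta=23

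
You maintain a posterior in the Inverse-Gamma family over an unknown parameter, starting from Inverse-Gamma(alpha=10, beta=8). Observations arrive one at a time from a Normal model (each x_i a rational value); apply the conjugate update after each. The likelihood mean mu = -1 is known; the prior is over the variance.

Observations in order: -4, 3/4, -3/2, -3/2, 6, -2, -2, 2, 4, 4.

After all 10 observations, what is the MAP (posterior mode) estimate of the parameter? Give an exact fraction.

2217/512

obs 1: x=-4 → posterior Inverse-Gamma(21/2, 25/2)
obs 2: x=3/4 → posterior Inverse-Gamma(11, 449/32)
obs 3: x=-3/2 → posterior Inverse-Gamma(23/2, 453/32)
obs 4: x=-3/2 → posterior Inverse-Gamma(12, 457/32)
obs 5: x=6 → posterior Inverse-Gamma(25/2, 1241/32)
obs 6: x=-2 → posterior Inverse-Gamma(13, 1257/32)
obs 7: x=-2 → posterior Inverse-Gamma(27/2, 1273/32)
obs 8: x=2 → posterior Inverse-Gamma(14, 1417/32)
obs 9: x=4 → posterior Inverse-Gamma(29/2, 1817/32)
obs 10: x=4 → posterior Inverse-Gamma(15, 2217/32)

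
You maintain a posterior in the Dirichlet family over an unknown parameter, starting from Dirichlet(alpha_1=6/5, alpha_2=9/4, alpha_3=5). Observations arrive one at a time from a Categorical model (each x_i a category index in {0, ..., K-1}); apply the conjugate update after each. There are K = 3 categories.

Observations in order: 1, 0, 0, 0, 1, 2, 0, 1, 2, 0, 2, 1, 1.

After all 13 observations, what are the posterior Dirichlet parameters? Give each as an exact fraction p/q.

obs 1: x=1 → posterior Dirichlet(6/5, 13/4, 5)
obs 2: x=0 → posterior Dirichlet(11/5, 13/4, 5)
obs 3: x=0 → posterior Dirichlet(16/5, 13/4, 5)
obs 4: x=0 → posterior Dirichlet(21/5, 13/4, 5)
obs 5: x=1 → posterior Dirichlet(21/5, 17/4, 5)
obs 6: x=2 → posterior Dirichlet(21/5, 17/4, 6)
obs 7: x=0 → posterior Dirichlet(26/5, 17/4, 6)
obs 8: x=1 → posterior Dirichlet(26/5, 21/4, 6)
obs 9: x=2 → posterior Dirichlet(26/5, 21/4, 7)
obs 10: x=0 → posterior Dirichlet(31/5, 21/4, 7)
obs 11: x=2 → posterior Dirichlet(31/5, 21/4, 8)
obs 12: x=1 → posterior Dirichlet(31/5, 25/4, 8)
obs 13: x=1 → posterior Dirichlet(31/5, 29/4, 8)

alpha_1=31/5, alpha_2=29/4, alpha_3=8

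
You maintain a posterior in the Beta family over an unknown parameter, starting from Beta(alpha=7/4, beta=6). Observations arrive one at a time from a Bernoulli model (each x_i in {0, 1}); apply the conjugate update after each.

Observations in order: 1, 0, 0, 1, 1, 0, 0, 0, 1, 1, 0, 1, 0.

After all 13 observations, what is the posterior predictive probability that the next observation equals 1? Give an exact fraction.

31/83

obs 1: x=1 → posterior Beta(11/4, 6)
obs 2: x=0 → posterior Beta(11/4, 7)
obs 3: x=0 → posterior Beta(11/4, 8)
obs 4: x=1 → posterior Beta(15/4, 8)
obs 5: x=1 → posterior Beta(19/4, 8)
obs 6: x=0 → posterior Beta(19/4, 9)
obs 7: x=0 → posterior Beta(19/4, 10)
obs 8: x=0 → posterior Beta(19/4, 11)
obs 9: x=1 → posterior Beta(23/4, 11)
obs 10: x=1 → posterior Beta(27/4, 11)
obs 11: x=0 → posterior Beta(27/4, 12)
obs 12: x=1 → posterior Beta(31/4, 12)
obs 13: x=0 → posterior Beta(31/4, 13)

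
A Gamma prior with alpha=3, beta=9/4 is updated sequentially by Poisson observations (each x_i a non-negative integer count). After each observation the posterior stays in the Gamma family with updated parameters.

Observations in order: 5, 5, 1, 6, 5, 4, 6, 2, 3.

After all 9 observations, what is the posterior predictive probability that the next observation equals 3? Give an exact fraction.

obs 1: x=5 → posterior Gamma(8, 13/4)
obs 2: x=5 → posterior Gamma(13, 17/4)
obs 3: x=1 → posterior Gamma(14, 21/4)
obs 4: x=6 → posterior Gamma(20, 25/4)
obs 5: x=5 → posterior Gamma(25, 29/4)
obs 6: x=4 → posterior Gamma(29, 33/4)
obs 7: x=6 → posterior Gamma(35, 37/4)
obs 8: x=2 → posterior Gamma(37, 41/4)
obs 9: x=3 → posterior Gamma(40, 45/4)

141099142050095434672185490337706059255660511553287506103515625000000000/681292175541205709486531011694243236571309860372760091522256581907552807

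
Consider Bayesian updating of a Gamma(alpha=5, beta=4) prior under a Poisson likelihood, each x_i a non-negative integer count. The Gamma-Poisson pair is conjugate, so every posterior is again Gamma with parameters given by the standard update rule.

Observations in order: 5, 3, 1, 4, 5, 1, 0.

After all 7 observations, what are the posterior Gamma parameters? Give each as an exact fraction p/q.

alpha=24, beta=11

obs 1: x=5 → posterior Gamma(10, 5)
obs 2: x=3 → posterior Gamma(13, 6)
obs 3: x=1 → posterior Gamma(14, 7)
obs 4: x=4 → posterior Gamma(18, 8)
obs 5: x=5 → posterior Gamma(23, 9)
obs 6: x=1 → posterior Gamma(24, 10)
obs 7: x=0 → posterior Gamma(24, 11)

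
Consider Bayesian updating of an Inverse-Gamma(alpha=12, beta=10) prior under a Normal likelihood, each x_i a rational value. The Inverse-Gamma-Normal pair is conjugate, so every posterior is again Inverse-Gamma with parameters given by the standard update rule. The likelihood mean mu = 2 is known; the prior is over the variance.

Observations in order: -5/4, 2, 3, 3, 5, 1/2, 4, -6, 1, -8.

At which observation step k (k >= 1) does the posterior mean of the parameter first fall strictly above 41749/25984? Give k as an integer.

obs 1: x=-5/4 → posterior Inverse-Gamma(25/2, 489/32)
obs 2: x=2 → posterior Inverse-Gamma(13, 489/32)
obs 3: x=3 → posterior Inverse-Gamma(27/2, 505/32)
obs 4: x=3 → posterior Inverse-Gamma(14, 521/32)
obs 5: x=5 → posterior Inverse-Gamma(29/2, 665/32)
obs 6: x=1/2 → posterior Inverse-Gamma(15, 701/32)
obs 7: x=4 → posterior Inverse-Gamma(31/2, 765/32)
obs 8: x=-6 → posterior Inverse-Gamma(16, 1789/32)
obs 9: x=1 → posterior Inverse-Gamma(33/2, 1805/32)
obs 10: x=-8 → posterior Inverse-Gamma(17, 3405/32)

k = 7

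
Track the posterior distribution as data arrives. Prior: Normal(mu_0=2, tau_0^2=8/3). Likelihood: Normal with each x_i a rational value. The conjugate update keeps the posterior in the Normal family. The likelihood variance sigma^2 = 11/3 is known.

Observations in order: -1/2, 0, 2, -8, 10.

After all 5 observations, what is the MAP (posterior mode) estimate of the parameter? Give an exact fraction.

50/51

obs 1: x=-1/2 → posterior Normal(18/19, 88/57)
obs 2: x=0 → posterior Normal(2/3, 88/81)
obs 3: x=2 → posterior Normal(34/35, 88/105)
obs 4: x=-8 → posterior Normal(-30/43, 88/129)
obs 5: x=10 → posterior Normal(50/51, 88/153)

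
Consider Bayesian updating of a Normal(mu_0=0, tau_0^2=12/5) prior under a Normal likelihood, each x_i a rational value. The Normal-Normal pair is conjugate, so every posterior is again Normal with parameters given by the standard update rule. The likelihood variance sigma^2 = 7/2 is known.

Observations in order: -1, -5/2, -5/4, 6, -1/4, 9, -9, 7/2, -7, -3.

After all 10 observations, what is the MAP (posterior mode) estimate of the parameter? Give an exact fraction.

-12/25

obs 1: x=-1 → posterior Normal(-24/59, 84/59)
obs 2: x=-5/2 → posterior Normal(-84/83, 84/83)
obs 3: x=-5/4 → posterior Normal(-114/107, 84/107)
obs 4: x=6 → posterior Normal(30/131, 84/131)
obs 5: x=-1/4 → posterior Normal(24/155, 84/155)
obs 6: x=9 → posterior Normal(240/179, 84/179)
obs 7: x=-9 → posterior Normal(24/203, 12/29)
obs 8: x=7/2 → posterior Normal(108/227, 84/227)
obs 9: x=-7 → posterior Normal(-60/251, 84/251)
obs 10: x=-3 → posterior Normal(-12/25, 84/275)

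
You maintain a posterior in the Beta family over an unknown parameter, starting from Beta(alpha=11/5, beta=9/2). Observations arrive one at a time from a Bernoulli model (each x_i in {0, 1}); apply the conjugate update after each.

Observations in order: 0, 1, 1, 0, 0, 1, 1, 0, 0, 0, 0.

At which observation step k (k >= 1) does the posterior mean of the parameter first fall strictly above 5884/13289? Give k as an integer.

obs 1: x=0 → posterior Beta(11/5, 11/2)
obs 2: x=1 → posterior Beta(16/5, 11/2)
obs 3: x=1 → posterior Beta(21/5, 11/2)
obs 4: x=0 → posterior Beta(21/5, 13/2)
obs 5: x=0 → posterior Beta(21/5, 15/2)
obs 6: x=1 → posterior Beta(26/5, 15/2)
obs 7: x=1 → posterior Beta(31/5, 15/2)
obs 8: x=0 → posterior Beta(31/5, 17/2)
obs 9: x=0 → posterior Beta(31/5, 19/2)
obs 10: x=0 → posterior Beta(31/5, 21/2)
obs 11: x=0 → posterior Beta(31/5, 23/2)

k = 7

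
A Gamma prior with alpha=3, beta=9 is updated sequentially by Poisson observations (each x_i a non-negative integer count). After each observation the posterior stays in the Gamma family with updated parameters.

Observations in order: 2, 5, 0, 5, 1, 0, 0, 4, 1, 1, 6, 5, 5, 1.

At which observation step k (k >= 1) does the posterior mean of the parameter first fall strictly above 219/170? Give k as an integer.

obs 1: x=2 → posterior Gamma(5, 10)
obs 2: x=5 → posterior Gamma(10, 11)
obs 3: x=0 → posterior Gamma(10, 12)
obs 4: x=5 → posterior Gamma(15, 13)
obs 5: x=1 → posterior Gamma(16, 14)
obs 6: x=0 → posterior Gamma(16, 15)
obs 7: x=0 → posterior Gamma(16, 16)
obs 8: x=4 → posterior Gamma(20, 17)
obs 9: x=1 → posterior Gamma(21, 18)
obs 10: x=1 → posterior Gamma(22, 19)
obs 11: x=6 → posterior Gamma(28, 20)
obs 12: x=5 → posterior Gamma(33, 21)
obs 13: x=5 → posterior Gamma(38, 22)
obs 14: x=1 → posterior Gamma(39, 23)

k = 11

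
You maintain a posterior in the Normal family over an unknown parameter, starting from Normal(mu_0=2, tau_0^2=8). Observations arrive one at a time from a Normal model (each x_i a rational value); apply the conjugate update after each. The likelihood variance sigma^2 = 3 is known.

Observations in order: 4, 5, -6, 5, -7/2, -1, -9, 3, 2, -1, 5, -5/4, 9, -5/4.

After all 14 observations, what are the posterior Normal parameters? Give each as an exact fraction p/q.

mu_0=86/115, tau_0^2=24/115

obs 1: x=4 → posterior Normal(38/11, 24/11)
obs 2: x=5 → posterior Normal(78/19, 24/19)
obs 3: x=-6 → posterior Normal(10/9, 8/9)
obs 4: x=5 → posterior Normal(2, 24/35)
obs 5: x=-7/2 → posterior Normal(42/43, 24/43)
obs 6: x=-1 → posterior Normal(2/3, 8/17)
obs 7: x=-9 → posterior Normal(-38/59, 24/59)
obs 8: x=3 → posterior Normal(-14/67, 24/67)
obs 9: x=2 → posterior Normal(2/75, 8/25)
obs 10: x=-1 → posterior Normal(-6/83, 24/83)
obs 11: x=5 → posterior Normal(34/91, 24/91)
obs 12: x=-5/4 → posterior Normal(8/33, 8/33)
obs 13: x=9 → posterior Normal(96/107, 24/107)
obs 14: x=-5/4 → posterior Normal(86/115, 24/115)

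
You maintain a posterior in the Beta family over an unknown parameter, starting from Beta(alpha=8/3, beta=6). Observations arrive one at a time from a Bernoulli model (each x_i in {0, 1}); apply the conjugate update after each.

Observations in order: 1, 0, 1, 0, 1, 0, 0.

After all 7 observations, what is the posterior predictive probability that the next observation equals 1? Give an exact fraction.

obs 1: x=1 → posterior Beta(11/3, 6)
obs 2: x=0 → posterior Beta(11/3, 7)
obs 3: x=1 → posterior Beta(14/3, 7)
obs 4: x=0 → posterior Beta(14/3, 8)
obs 5: x=1 → posterior Beta(17/3, 8)
obs 6: x=0 → posterior Beta(17/3, 9)
obs 7: x=0 → posterior Beta(17/3, 10)

17/47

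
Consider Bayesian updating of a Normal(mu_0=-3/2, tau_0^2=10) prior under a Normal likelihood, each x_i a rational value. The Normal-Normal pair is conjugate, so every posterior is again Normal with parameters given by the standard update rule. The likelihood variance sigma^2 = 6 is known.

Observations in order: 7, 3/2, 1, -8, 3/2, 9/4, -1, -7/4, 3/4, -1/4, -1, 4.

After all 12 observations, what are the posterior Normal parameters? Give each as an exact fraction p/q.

obs 1: x=7 → posterior Normal(61/16, 15/4)
obs 2: x=3/2 → posterior Normal(38/13, 30/13)
obs 3: x=1 → posterior Normal(43/18, 5/3)
obs 4: x=-8 → posterior Normal(3/23, 30/23)
obs 5: x=3/2 → posterior Normal(3/8, 15/14)
obs 6: x=9/4 → posterior Normal(29/44, 10/11)
obs 7: x=-1 → posterior Normal(67/152, 15/19)
obs 8: x=-7/4 → posterior Normal(8/43, 30/43)
obs 9: x=3/4 → posterior Normal(47/192, 5/8)
obs 10: x=-1/4 → posterior Normal(21/106, 30/53)
obs 11: x=-1 → posterior Normal(11/116, 15/29)
obs 12: x=4 → posterior Normal(17/42, 10/21)

mu_0=17/42, tau_0^2=10/21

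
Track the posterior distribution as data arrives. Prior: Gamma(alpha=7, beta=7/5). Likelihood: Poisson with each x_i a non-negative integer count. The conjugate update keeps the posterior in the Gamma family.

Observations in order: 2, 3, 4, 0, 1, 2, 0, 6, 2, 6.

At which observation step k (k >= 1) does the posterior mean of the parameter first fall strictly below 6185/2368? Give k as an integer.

obs 1: x=2 → posterior Gamma(9, 12/5)
obs 2: x=3 → posterior Gamma(12, 17/5)
obs 3: x=4 → posterior Gamma(16, 22/5)
obs 4: x=0 → posterior Gamma(16, 27/5)
obs 5: x=1 → posterior Gamma(17, 32/5)
obs 6: x=2 → posterior Gamma(19, 37/5)
obs 7: x=0 → posterior Gamma(19, 42/5)
obs 8: x=6 → posterior Gamma(25, 47/5)
obs 9: x=2 → posterior Gamma(27, 52/5)
obs 10: x=6 → posterior Gamma(33, 57/5)

k = 6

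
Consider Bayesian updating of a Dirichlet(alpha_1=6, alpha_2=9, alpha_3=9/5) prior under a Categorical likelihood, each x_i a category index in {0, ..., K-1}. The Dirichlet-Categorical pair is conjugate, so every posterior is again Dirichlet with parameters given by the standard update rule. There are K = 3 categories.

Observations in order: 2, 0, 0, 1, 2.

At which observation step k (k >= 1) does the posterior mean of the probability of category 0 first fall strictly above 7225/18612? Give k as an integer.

k = 3

obs 1: x=2 → posterior Dirichlet(6, 9, 14/5)
obs 2: x=0 → posterior Dirichlet(7, 9, 14/5)
obs 3: x=0 → posterior Dirichlet(8, 9, 14/5)
obs 4: x=1 → posterior Dirichlet(8, 10, 14/5)
obs 5: x=2 → posterior Dirichlet(8, 10, 19/5)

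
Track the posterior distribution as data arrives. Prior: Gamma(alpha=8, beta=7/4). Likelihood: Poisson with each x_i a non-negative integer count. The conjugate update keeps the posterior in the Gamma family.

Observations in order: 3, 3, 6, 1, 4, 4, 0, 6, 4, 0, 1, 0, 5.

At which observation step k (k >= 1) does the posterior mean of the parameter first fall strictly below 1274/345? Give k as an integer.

k = 4

obs 1: x=3 → posterior Gamma(11, 11/4)
obs 2: x=3 → posterior Gamma(14, 15/4)
obs 3: x=6 → posterior Gamma(20, 19/4)
obs 4: x=1 → posterior Gamma(21, 23/4)
obs 5: x=4 → posterior Gamma(25, 27/4)
obs 6: x=4 → posterior Gamma(29, 31/4)
obs 7: x=0 → posterior Gamma(29, 35/4)
obs 8: x=6 → posterior Gamma(35, 39/4)
obs 9: x=4 → posterior Gamma(39, 43/4)
obs 10: x=0 → posterior Gamma(39, 47/4)
obs 11: x=1 → posterior Gamma(40, 51/4)
obs 12: x=0 → posterior Gamma(40, 55/4)
obs 13: x=5 → posterior Gamma(45, 59/4)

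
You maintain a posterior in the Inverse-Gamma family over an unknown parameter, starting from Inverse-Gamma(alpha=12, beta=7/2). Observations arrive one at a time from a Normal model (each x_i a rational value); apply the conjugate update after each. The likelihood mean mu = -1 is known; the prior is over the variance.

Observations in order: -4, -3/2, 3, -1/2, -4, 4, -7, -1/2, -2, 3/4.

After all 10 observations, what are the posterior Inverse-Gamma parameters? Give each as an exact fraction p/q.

alpha=17, beta=1709/32

obs 1: x=-4 → posterior Inverse-Gamma(25/2, 8)
obs 2: x=-3/2 → posterior Inverse-Gamma(13, 65/8)
obs 3: x=3 → posterior Inverse-Gamma(27/2, 129/8)
obs 4: x=-1/2 → posterior Inverse-Gamma(14, 65/4)
obs 5: x=-4 → posterior Inverse-Gamma(29/2, 83/4)
obs 6: x=4 → posterior Inverse-Gamma(15, 133/4)
obs 7: x=-7 → posterior Inverse-Gamma(31/2, 205/4)
obs 8: x=-1/2 → posterior Inverse-Gamma(16, 411/8)
obs 9: x=-2 → posterior Inverse-Gamma(33/2, 415/8)
obs 10: x=3/4 → posterior Inverse-Gamma(17, 1709/32)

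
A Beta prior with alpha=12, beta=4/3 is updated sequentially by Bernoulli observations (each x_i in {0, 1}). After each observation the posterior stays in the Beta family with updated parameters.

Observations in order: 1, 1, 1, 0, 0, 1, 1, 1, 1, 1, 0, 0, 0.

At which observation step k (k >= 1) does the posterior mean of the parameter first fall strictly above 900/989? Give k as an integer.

k = 2

obs 1: x=1 → posterior Beta(13, 4/3)
obs 2: x=1 → posterior Beta(14, 4/3)
obs 3: x=1 → posterior Beta(15, 4/3)
obs 4: x=0 → posterior Beta(15, 7/3)
obs 5: x=0 → posterior Beta(15, 10/3)
obs 6: x=1 → posterior Beta(16, 10/3)
obs 7: x=1 → posterior Beta(17, 10/3)
obs 8: x=1 → posterior Beta(18, 10/3)
obs 9: x=1 → posterior Beta(19, 10/3)
obs 10: x=1 → posterior Beta(20, 10/3)
obs 11: x=0 → posterior Beta(20, 13/3)
obs 12: x=0 → posterior Beta(20, 16/3)
obs 13: x=0 → posterior Beta(20, 19/3)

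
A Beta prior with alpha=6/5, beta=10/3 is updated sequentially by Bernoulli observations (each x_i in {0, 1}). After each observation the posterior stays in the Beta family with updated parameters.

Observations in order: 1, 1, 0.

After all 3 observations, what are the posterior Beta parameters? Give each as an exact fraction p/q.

alpha=16/5, beta=13/3

obs 1: x=1 → posterior Beta(11/5, 10/3)
obs 2: x=1 → posterior Beta(16/5, 10/3)
obs 3: x=0 → posterior Beta(16/5, 13/3)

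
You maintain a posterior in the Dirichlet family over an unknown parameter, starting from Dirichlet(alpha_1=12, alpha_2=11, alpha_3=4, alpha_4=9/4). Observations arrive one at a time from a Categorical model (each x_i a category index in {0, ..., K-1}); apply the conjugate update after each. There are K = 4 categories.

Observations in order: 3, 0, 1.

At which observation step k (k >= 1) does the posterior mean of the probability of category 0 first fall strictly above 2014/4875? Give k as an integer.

obs 1: x=3 → posterior Dirichlet(12, 11, 4, 13/4)
obs 2: x=0 → posterior Dirichlet(13, 11, 4, 13/4)
obs 3: x=1 → posterior Dirichlet(13, 12, 4, 13/4)

k = 2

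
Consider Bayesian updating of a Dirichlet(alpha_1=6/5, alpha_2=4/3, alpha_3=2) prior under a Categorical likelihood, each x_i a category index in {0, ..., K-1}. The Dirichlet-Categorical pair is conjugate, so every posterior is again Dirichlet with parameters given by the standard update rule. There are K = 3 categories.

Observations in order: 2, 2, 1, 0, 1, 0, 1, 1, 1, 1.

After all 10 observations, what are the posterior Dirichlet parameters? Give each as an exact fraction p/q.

alpha_1=16/5, alpha_2=22/3, alpha_3=4

obs 1: x=2 → posterior Dirichlet(6/5, 4/3, 3)
obs 2: x=2 → posterior Dirichlet(6/5, 4/3, 4)
obs 3: x=1 → posterior Dirichlet(6/5, 7/3, 4)
obs 4: x=0 → posterior Dirichlet(11/5, 7/3, 4)
obs 5: x=1 → posterior Dirichlet(11/5, 10/3, 4)
obs 6: x=0 → posterior Dirichlet(16/5, 10/3, 4)
obs 7: x=1 → posterior Dirichlet(16/5, 13/3, 4)
obs 8: x=1 → posterior Dirichlet(16/5, 16/3, 4)
obs 9: x=1 → posterior Dirichlet(16/5, 19/3, 4)
obs 10: x=1 → posterior Dirichlet(16/5, 22/3, 4)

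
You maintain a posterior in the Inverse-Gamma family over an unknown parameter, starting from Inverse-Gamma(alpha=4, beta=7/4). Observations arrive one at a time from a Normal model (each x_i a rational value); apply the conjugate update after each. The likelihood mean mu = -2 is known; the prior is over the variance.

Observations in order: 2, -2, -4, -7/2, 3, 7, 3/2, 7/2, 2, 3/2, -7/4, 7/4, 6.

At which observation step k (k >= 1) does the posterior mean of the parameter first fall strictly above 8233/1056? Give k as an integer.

k = 6

obs 1: x=2 → posterior Inverse-Gamma(9/2, 39/4)
obs 2: x=-2 → posterior Inverse-Gamma(5, 39/4)
obs 3: x=-4 → posterior Inverse-Gamma(11/2, 47/4)
obs 4: x=-7/2 → posterior Inverse-Gamma(6, 103/8)
obs 5: x=3 → posterior Inverse-Gamma(13/2, 203/8)
obs 6: x=7 → posterior Inverse-Gamma(7, 527/8)
obs 7: x=3/2 → posterior Inverse-Gamma(15/2, 72)
obs 8: x=7/2 → posterior Inverse-Gamma(8, 697/8)
obs 9: x=2 → posterior Inverse-Gamma(17/2, 761/8)
obs 10: x=3/2 → posterior Inverse-Gamma(9, 405/4)
obs 11: x=-7/4 → posterior Inverse-Gamma(19/2, 3241/32)
obs 12: x=7/4 → posterior Inverse-Gamma(10, 1733/16)
obs 13: x=6 → posterior Inverse-Gamma(21/2, 2245/16)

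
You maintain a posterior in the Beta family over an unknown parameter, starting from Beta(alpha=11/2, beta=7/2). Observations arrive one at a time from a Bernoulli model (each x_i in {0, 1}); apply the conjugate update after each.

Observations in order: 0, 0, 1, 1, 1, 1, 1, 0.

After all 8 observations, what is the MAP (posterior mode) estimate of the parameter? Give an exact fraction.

19/30

obs 1: x=0 → posterior Beta(11/2, 9/2)
obs 2: x=0 → posterior Beta(11/2, 11/2)
obs 3: x=1 → posterior Beta(13/2, 11/2)
obs 4: x=1 → posterior Beta(15/2, 11/2)
obs 5: x=1 → posterior Beta(17/2, 11/2)
obs 6: x=1 → posterior Beta(19/2, 11/2)
obs 7: x=1 → posterior Beta(21/2, 11/2)
obs 8: x=0 → posterior Beta(21/2, 13/2)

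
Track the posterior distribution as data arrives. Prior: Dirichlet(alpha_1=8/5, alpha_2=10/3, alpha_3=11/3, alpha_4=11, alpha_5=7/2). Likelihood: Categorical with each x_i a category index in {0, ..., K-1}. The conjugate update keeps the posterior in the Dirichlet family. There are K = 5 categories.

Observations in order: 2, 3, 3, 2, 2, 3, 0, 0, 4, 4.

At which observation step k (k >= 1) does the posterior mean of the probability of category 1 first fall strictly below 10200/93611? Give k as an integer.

k = 8

obs 1: x=2 → posterior Dirichlet(8/5, 10/3, 14/3, 11, 7/2)
obs 2: x=3 → posterior Dirichlet(8/5, 10/3, 14/3, 12, 7/2)
obs 3: x=3 → posterior Dirichlet(8/5, 10/3, 14/3, 13, 7/2)
obs 4: x=2 → posterior Dirichlet(8/5, 10/3, 17/3, 13, 7/2)
obs 5: x=2 → posterior Dirichlet(8/5, 10/3, 20/3, 13, 7/2)
obs 6: x=3 → posterior Dirichlet(8/5, 10/3, 20/3, 14, 7/2)
obs 7: x=0 → posterior Dirichlet(13/5, 10/3, 20/3, 14, 7/2)
obs 8: x=0 → posterior Dirichlet(18/5, 10/3, 20/3, 14, 7/2)
obs 9: x=4 → posterior Dirichlet(18/5, 10/3, 20/3, 14, 9/2)
obs 10: x=4 → posterior Dirichlet(18/5, 10/3, 20/3, 14, 11/2)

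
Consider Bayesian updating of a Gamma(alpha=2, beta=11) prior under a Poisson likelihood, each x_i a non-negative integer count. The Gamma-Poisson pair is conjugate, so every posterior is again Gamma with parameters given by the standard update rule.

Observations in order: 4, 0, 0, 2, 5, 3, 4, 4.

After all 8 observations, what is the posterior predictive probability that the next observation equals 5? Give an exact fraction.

obs 1: x=4 → posterior Gamma(6, 12)
obs 2: x=0 → posterior Gamma(6, 13)
obs 3: x=0 → posterior Gamma(6, 14)
obs 4: x=2 → posterior Gamma(8, 15)
obs 5: x=5 → posterior Gamma(13, 16)
obs 6: x=3 → posterior Gamma(16, 17)
obs 7: x=4 → posterior Gamma(20, 18)
obs 8: x=4 → posterior Gamma(24, 19)

12036260521370800631128937497851897/1342177280000000000000000000000000000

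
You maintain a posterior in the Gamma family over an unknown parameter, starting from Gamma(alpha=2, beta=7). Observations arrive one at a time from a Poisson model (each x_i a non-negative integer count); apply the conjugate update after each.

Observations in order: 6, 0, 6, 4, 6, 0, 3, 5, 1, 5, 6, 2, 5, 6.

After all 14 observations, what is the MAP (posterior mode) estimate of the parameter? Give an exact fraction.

8/3

obs 1: x=6 → posterior Gamma(8, 8)
obs 2: x=0 → posterior Gamma(8, 9)
obs 3: x=6 → posterior Gamma(14, 10)
obs 4: x=4 → posterior Gamma(18, 11)
obs 5: x=6 → posterior Gamma(24, 12)
obs 6: x=0 → posterior Gamma(24, 13)
obs 7: x=3 → posterior Gamma(27, 14)
obs 8: x=5 → posterior Gamma(32, 15)
obs 9: x=1 → posterior Gamma(33, 16)
obs 10: x=5 → posterior Gamma(38, 17)
obs 11: x=6 → posterior Gamma(44, 18)
obs 12: x=2 → posterior Gamma(46, 19)
obs 13: x=5 → posterior Gamma(51, 20)
obs 14: x=6 → posterior Gamma(57, 21)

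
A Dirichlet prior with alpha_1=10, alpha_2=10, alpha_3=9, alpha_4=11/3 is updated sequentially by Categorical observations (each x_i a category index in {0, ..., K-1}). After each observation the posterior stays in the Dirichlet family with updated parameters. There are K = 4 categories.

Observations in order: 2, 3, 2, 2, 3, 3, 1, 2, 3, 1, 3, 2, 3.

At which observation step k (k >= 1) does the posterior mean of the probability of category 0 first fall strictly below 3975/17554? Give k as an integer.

k = 12

obs 1: x=2 → posterior Dirichlet(10, 10, 10, 11/3)
obs 2: x=3 → posterior Dirichlet(10, 10, 10, 14/3)
obs 3: x=2 → posterior Dirichlet(10, 10, 11, 14/3)
obs 4: x=2 → posterior Dirichlet(10, 10, 12, 14/3)
obs 5: x=3 → posterior Dirichlet(10, 10, 12, 17/3)
obs 6: x=3 → posterior Dirichlet(10, 10, 12, 20/3)
obs 7: x=1 → posterior Dirichlet(10, 11, 12, 20/3)
obs 8: x=2 → posterior Dirichlet(10, 11, 13, 20/3)
obs 9: x=3 → posterior Dirichlet(10, 11, 13, 23/3)
obs 10: x=1 → posterior Dirichlet(10, 12, 13, 23/3)
obs 11: x=3 → posterior Dirichlet(10, 12, 13, 26/3)
obs 12: x=2 → posterior Dirichlet(10, 12, 14, 26/3)
obs 13: x=3 → posterior Dirichlet(10, 12, 14, 29/3)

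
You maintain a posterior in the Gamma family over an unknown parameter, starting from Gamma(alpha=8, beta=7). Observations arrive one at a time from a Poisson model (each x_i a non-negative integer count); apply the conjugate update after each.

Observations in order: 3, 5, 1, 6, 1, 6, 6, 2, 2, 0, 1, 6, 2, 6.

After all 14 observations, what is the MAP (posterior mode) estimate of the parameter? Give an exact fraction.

obs 1: x=3 → posterior Gamma(11, 8)
obs 2: x=5 → posterior Gamma(16, 9)
obs 3: x=1 → posterior Gamma(17, 10)
obs 4: x=6 → posterior Gamma(23, 11)
obs 5: x=1 → posterior Gamma(24, 12)
obs 6: x=6 → posterior Gamma(30, 13)
obs 7: x=6 → posterior Gamma(36, 14)
obs 8: x=2 → posterior Gamma(38, 15)
obs 9: x=2 → posterior Gamma(40, 16)
obs 10: x=0 → posterior Gamma(40, 17)
obs 11: x=1 → posterior Gamma(41, 18)
obs 12: x=6 → posterior Gamma(47, 19)
obs 13: x=2 → posterior Gamma(49, 20)
obs 14: x=6 → posterior Gamma(55, 21)

18/7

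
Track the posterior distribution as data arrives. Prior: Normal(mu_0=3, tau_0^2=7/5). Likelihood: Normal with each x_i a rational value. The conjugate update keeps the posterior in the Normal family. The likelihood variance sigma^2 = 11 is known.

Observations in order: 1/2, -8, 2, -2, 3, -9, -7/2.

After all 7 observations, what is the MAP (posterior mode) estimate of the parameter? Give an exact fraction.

obs 1: x=1/2 → posterior Normal(337/124, 77/62)
obs 2: x=-8 → posterior Normal(75/46, 77/69)
obs 3: x=2 → posterior Normal(253/152, 77/76)
obs 4: x=-2 → posterior Normal(225/166, 77/83)
obs 5: x=3 → posterior Normal(89/60, 77/90)
obs 6: x=-9 → posterior Normal(141/194, 77/97)
obs 7: x=-7/2 → posterior Normal(23/52, 77/104)

23/52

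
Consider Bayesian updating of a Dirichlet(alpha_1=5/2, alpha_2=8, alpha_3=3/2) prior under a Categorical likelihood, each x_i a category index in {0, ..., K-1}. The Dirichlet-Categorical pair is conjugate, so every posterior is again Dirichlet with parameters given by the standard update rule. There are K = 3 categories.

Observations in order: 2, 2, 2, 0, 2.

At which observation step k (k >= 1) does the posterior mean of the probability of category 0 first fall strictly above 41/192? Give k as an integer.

k = 4

obs 1: x=2 → posterior Dirichlet(5/2, 8, 5/2)
obs 2: x=2 → posterior Dirichlet(5/2, 8, 7/2)
obs 3: x=2 → posterior Dirichlet(5/2, 8, 9/2)
obs 4: x=0 → posterior Dirichlet(7/2, 8, 9/2)
obs 5: x=2 → posterior Dirichlet(7/2, 8, 11/2)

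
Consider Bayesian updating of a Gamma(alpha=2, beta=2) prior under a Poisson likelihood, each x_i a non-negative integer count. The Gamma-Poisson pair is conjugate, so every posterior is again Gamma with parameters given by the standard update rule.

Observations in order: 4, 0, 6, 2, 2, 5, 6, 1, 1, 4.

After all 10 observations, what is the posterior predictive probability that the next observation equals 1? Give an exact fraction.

13536146918118073436102061418585522176/74829695578286078013428929473144712489

obs 1: x=4 → posterior Gamma(6, 3)
obs 2: x=0 → posterior Gamma(6, 4)
obs 3: x=6 → posterior Gamma(12, 5)
obs 4: x=2 → posterior Gamma(14, 6)
obs 5: x=2 → posterior Gamma(16, 7)
obs 6: x=5 → posterior Gamma(21, 8)
obs 7: x=6 → posterior Gamma(27, 9)
obs 8: x=1 → posterior Gamma(28, 10)
obs 9: x=1 → posterior Gamma(29, 11)
obs 10: x=4 → posterior Gamma(33, 12)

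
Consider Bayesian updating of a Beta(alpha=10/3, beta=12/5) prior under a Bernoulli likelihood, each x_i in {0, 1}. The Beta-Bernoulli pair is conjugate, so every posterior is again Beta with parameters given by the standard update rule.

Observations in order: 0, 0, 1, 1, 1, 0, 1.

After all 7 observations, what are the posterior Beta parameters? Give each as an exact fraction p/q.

alpha=22/3, beta=27/5

obs 1: x=0 → posterior Beta(10/3, 17/5)
obs 2: x=0 → posterior Beta(10/3, 22/5)
obs 3: x=1 → posterior Beta(13/3, 22/5)
obs 4: x=1 → posterior Beta(16/3, 22/5)
obs 5: x=1 → posterior Beta(19/3, 22/5)
obs 6: x=0 → posterior Beta(19/3, 27/5)
obs 7: x=1 → posterior Beta(22/3, 27/5)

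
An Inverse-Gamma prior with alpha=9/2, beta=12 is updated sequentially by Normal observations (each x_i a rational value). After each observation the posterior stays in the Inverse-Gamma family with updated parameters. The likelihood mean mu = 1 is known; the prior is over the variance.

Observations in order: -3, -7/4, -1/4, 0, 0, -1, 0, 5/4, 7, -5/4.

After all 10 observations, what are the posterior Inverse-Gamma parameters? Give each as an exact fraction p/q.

obs 1: x=-3 → posterior Inverse-Gamma(5, 20)
obs 2: x=-7/4 → posterior Inverse-Gamma(11/2, 761/32)
obs 3: x=-1/4 → posterior Inverse-Gamma(6, 393/16)
obs 4: x=0 → posterior Inverse-Gamma(13/2, 401/16)
obs 5: x=0 → posterior Inverse-Gamma(7, 409/16)
obs 6: x=-1 → posterior Inverse-Gamma(15/2, 441/16)
obs 7: x=0 → posterior Inverse-Gamma(8, 449/16)
obs 8: x=5/4 → posterior Inverse-Gamma(17/2, 899/32)
obs 9: x=7 → posterior Inverse-Gamma(9, 1475/32)
obs 10: x=-5/4 → posterior Inverse-Gamma(19/2, 389/8)

alpha=19/2, beta=389/8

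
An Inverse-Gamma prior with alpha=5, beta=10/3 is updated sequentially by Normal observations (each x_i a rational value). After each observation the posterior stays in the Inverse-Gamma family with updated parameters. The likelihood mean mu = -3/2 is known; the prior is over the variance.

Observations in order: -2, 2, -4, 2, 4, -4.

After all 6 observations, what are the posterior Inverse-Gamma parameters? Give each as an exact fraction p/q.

obs 1: x=-2 → posterior Inverse-Gamma(11/2, 83/24)
obs 2: x=2 → posterior Inverse-Gamma(6, 115/12)
obs 3: x=-4 → posterior Inverse-Gamma(13/2, 305/24)
obs 4: x=2 → posterior Inverse-Gamma(7, 113/6)
obs 5: x=4 → posterior Inverse-Gamma(15/2, 815/24)
obs 6: x=-4 → posterior Inverse-Gamma(8, 445/12)

alpha=8, beta=445/12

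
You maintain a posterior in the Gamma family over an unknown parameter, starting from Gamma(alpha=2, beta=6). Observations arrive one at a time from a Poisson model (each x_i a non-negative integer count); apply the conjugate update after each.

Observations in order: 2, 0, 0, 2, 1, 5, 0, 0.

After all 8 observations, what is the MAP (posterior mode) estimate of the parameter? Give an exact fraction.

11/14

obs 1: x=2 → posterior Gamma(4, 7)
obs 2: x=0 → posterior Gamma(4, 8)
obs 3: x=0 → posterior Gamma(4, 9)
obs 4: x=2 → posterior Gamma(6, 10)
obs 5: x=1 → posterior Gamma(7, 11)
obs 6: x=5 → posterior Gamma(12, 12)
obs 7: x=0 → posterior Gamma(12, 13)
obs 8: x=0 → posterior Gamma(12, 14)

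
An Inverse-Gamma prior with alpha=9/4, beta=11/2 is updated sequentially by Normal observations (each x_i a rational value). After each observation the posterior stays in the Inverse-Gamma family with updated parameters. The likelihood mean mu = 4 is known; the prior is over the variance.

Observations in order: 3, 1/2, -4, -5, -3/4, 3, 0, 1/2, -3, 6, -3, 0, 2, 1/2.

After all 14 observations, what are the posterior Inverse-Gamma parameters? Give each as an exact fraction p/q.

obs 1: x=3 → posterior Inverse-Gamma(11/4, 6)
obs 2: x=1/2 → posterior Inverse-Gamma(13/4, 97/8)
obs 3: x=-4 → posterior Inverse-Gamma(15/4, 353/8)
obs 4: x=-5 → posterior Inverse-Gamma(17/4, 677/8)
obs 5: x=-3/4 → posterior Inverse-Gamma(19/4, 3069/32)
obs 6: x=3 → posterior Inverse-Gamma(21/4, 3085/32)
obs 7: x=0 → posterior Inverse-Gamma(23/4, 3341/32)
obs 8: x=1/2 → posterior Inverse-Gamma(25/4, 3537/32)
obs 9: x=-3 → posterior Inverse-Gamma(27/4, 4321/32)
obs 10: x=6 → posterior Inverse-Gamma(29/4, 4385/32)
obs 11: x=-3 → posterior Inverse-Gamma(31/4, 5169/32)
obs 12: x=0 → posterior Inverse-Gamma(33/4, 5425/32)
obs 13: x=2 → posterior Inverse-Gamma(35/4, 5489/32)
obs 14: x=1/2 → posterior Inverse-Gamma(37/4, 5685/32)

alpha=37/4, beta=5685/32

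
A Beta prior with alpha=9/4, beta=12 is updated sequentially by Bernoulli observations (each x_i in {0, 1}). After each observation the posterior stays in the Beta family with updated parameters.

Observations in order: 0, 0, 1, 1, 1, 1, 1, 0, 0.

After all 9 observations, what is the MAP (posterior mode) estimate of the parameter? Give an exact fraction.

obs 1: x=0 → posterior Beta(9/4, 13)
obs 2: x=0 → posterior Beta(9/4, 14)
obs 3: x=1 → posterior Beta(13/4, 14)
obs 4: x=1 → posterior Beta(17/4, 14)
obs 5: x=1 → posterior Beta(21/4, 14)
obs 6: x=1 → posterior Beta(25/4, 14)
obs 7: x=1 → posterior Beta(29/4, 14)
obs 8: x=0 → posterior Beta(29/4, 15)
obs 9: x=0 → posterior Beta(29/4, 16)

5/17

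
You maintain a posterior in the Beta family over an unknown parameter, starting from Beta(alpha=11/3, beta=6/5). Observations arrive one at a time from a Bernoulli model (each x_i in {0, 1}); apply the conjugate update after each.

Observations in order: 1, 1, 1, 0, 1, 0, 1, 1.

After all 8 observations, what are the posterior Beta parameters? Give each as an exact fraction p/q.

obs 1: x=1 → posterior Beta(14/3, 6/5)
obs 2: x=1 → posterior Beta(17/3, 6/5)
obs 3: x=1 → posterior Beta(20/3, 6/5)
obs 4: x=0 → posterior Beta(20/3, 11/5)
obs 5: x=1 → posterior Beta(23/3, 11/5)
obs 6: x=0 → posterior Beta(23/3, 16/5)
obs 7: x=1 → posterior Beta(26/3, 16/5)
obs 8: x=1 → posterior Beta(29/3, 16/5)

alpha=29/3, beta=16/5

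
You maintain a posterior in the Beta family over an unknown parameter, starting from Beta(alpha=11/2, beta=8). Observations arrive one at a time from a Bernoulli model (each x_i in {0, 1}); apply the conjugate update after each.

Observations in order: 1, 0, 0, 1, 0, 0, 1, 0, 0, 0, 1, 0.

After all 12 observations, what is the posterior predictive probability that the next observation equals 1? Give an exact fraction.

obs 1: x=1 → posterior Beta(13/2, 8)
obs 2: x=0 → posterior Beta(13/2, 9)
obs 3: x=0 → posterior Beta(13/2, 10)
obs 4: x=1 → posterior Beta(15/2, 10)
obs 5: x=0 → posterior Beta(15/2, 11)
obs 6: x=0 → posterior Beta(15/2, 12)
obs 7: x=1 → posterior Beta(17/2, 12)
obs 8: x=0 → posterior Beta(17/2, 13)
obs 9: x=0 → posterior Beta(17/2, 14)
obs 10: x=0 → posterior Beta(17/2, 15)
obs 11: x=1 → posterior Beta(19/2, 15)
obs 12: x=0 → posterior Beta(19/2, 16)

19/51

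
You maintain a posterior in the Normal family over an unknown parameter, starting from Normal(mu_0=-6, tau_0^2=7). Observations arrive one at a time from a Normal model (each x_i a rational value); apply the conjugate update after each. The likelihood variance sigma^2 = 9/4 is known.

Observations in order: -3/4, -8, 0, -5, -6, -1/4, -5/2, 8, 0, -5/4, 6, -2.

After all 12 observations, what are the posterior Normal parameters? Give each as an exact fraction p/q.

obs 1: x=-3/4 → posterior Normal(-75/37, 63/37)
obs 2: x=-8 → posterior Normal(-23/5, 63/65)
obs 3: x=0 → posterior Normal(-299/93, 21/31)
obs 4: x=-5 → posterior Normal(-439/121, 63/121)
obs 5: x=-6 → posterior Normal(-607/149, 63/149)
obs 6: x=-1/4 → posterior Normal(-614/177, 21/59)
obs 7: x=-5/2 → posterior Normal(-684/205, 63/205)
obs 8: x=8 → posterior Normal(-460/233, 63/233)
obs 9: x=0 → posterior Normal(-460/261, 7/29)
obs 10: x=-5/4 → posterior Normal(-495/289, 63/289)
obs 11: x=6 → posterior Normal(-327/317, 63/317)
obs 12: x=-2 → posterior Normal(-383/345, 21/115)

mu_0=-383/345, tau_0^2=21/115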